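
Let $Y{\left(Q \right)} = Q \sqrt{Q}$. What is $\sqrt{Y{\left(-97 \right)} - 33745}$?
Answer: $\sqrt{-33745 - 97 i \sqrt{97}} \approx 2.6 - 183.72 i$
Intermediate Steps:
$Y{\left(Q \right)} = Q^{\frac{3}{2}}$
$\sqrt{Y{\left(-97 \right)} - 33745} = \sqrt{\left(-97\right)^{\frac{3}{2}} - 33745} = \sqrt{- 97 i \sqrt{97} - 33745} = \sqrt{-33745 - 97 i \sqrt{97}}$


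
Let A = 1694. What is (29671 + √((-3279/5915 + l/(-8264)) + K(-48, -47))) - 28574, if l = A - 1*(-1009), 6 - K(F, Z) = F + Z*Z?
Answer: 1097 + I*√7620233717259310/1880060 ≈ 1097.0 + 46.431*I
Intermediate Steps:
K(F, Z) = 6 - F - Z² (K(F, Z) = 6 - (F + Z*Z) = 6 - (F + Z²) = 6 + (-F - Z²) = 6 - F - Z²)
l = 2703 (l = 1694 - 1*(-1009) = 1694 + 1009 = 2703)
(29671 + √((-3279/5915 + l/(-8264)) + K(-48, -47))) - 28574 = (29671 + √((-3279/5915 + 2703/(-8264)) + (6 - 1*(-48) - 1*(-47)²))) - 28574 = (29671 + √((-3279*1/5915 + 2703*(-1/8264)) + (6 + 48 - 1*2209))) - 28574 = (29671 + √((-3279/5915 - 2703/8264) + (6 + 48 - 2209))) - 28574 = (29671 + √(-43085901/48881560 - 2155)) - 28574 = (29671 + √(-105382847701/48881560)) - 28574 = (29671 + I*√7620233717259310/1880060) - 28574 = 1097 + I*√7620233717259310/1880060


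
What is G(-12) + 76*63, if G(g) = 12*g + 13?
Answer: 4657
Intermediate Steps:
G(g) = 13 + 12*g
G(-12) + 76*63 = (13 + 12*(-12)) + 76*63 = (13 - 144) + 4788 = -131 + 4788 = 4657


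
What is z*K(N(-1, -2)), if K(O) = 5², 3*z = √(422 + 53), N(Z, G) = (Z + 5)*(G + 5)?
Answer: 125*√19/3 ≈ 181.62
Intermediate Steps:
N(Z, G) = (5 + G)*(5 + Z) (N(Z, G) = (5 + Z)*(5 + G) = (5 + G)*(5 + Z))
z = 5*√19/3 (z = √(422 + 53)/3 = √475/3 = (5*√19)/3 = 5*√19/3 ≈ 7.2648)
K(O) = 25
z*K(N(-1, -2)) = (5*√19/3)*25 = 125*√19/3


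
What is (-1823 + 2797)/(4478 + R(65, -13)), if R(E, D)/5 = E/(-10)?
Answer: 1948/8891 ≈ 0.21910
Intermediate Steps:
R(E, D) = -E/2 (R(E, D) = 5*(E/(-10)) = 5*(E*(-1/10)) = 5*(-E/10) = -E/2)
(-1823 + 2797)/(4478 + R(65, -13)) = (-1823 + 2797)/(4478 - 1/2*65) = 974/(4478 - 65/2) = 974/(8891/2) = 974*(2/8891) = 1948/8891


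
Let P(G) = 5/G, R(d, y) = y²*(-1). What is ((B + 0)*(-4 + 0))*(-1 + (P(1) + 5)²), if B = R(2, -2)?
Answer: 1584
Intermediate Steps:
R(d, y) = -y²
B = -4 (B = -1*(-2)² = -1*4 = -4)
((B + 0)*(-4 + 0))*(-1 + (P(1) + 5)²) = ((-4 + 0)*(-4 + 0))*(-1 + (5/1 + 5)²) = (-4*(-4))*(-1 + (5*1 + 5)²) = 16*(-1 + (5 + 5)²) = 16*(-1 + 10²) = 16*(-1 + 100) = 16*99 = 1584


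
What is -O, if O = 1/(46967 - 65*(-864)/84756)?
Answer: -7063/331732601 ≈ -2.1291e-5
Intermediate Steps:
O = 7063/331732601 (O = 1/(46967 + 56160*(1/84756)) = 1/(46967 + 4680/7063) = 1/(331732601/7063) = 7063/331732601 ≈ 2.1291e-5)
-O = -1*7063/331732601 = -7063/331732601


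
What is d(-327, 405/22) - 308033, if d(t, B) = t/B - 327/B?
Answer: -41589251/135 ≈ -3.0807e+5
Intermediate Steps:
d(t, B) = -327/B + t/B
d(-327, 405/22) - 308033 = (-327 - 327)/((405/22)) - 308033 = -654/(405*(1/22)) - 308033 = -654/(405/22) - 308033 = (22/405)*(-654) - 308033 = -4796/135 - 308033 = -41589251/135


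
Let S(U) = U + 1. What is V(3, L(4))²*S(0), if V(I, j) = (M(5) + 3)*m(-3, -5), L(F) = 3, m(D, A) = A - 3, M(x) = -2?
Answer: 64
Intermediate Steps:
m(D, A) = -3 + A
V(I, j) = -8 (V(I, j) = (-2 + 3)*(-3 - 5) = 1*(-8) = -8)
S(U) = 1 + U
V(3, L(4))²*S(0) = (-8)²*(1 + 0) = 64*1 = 64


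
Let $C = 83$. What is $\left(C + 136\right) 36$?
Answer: $7884$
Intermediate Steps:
$\left(C + 136\right) 36 = \left(83 + 136\right) 36 = 219 \cdot 36 = 7884$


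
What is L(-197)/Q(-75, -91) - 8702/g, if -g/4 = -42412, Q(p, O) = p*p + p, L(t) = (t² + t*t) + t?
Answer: 1090501809/78462200 ≈ 13.898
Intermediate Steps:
L(t) = t + 2*t² (L(t) = (t² + t²) + t = 2*t² + t = t + 2*t²)
Q(p, O) = p + p² (Q(p, O) = p² + p = p + p²)
g = 169648 (g = -4*(-42412) = 169648)
L(-197)/Q(-75, -91) - 8702/g = (-197*(1 + 2*(-197)))/((-75*(1 - 75))) - 8702/169648 = (-197*(1 - 394))/((-75*(-74))) - 8702*1/169648 = -197*(-393)/5550 - 4351/84824 = 77421*(1/5550) - 4351/84824 = 25807/1850 - 4351/84824 = 1090501809/78462200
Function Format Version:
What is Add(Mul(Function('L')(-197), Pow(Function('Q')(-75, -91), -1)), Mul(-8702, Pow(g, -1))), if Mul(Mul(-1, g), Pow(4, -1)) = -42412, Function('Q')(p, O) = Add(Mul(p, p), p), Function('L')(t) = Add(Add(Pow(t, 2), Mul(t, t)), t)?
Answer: Rational(1090501809, 78462200) ≈ 13.898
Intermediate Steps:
Function('L')(t) = Add(t, Mul(2, Pow(t, 2))) (Function('L')(t) = Add(Add(Pow(t, 2), Pow(t, 2)), t) = Add(Mul(2, Pow(t, 2)), t) = Add(t, Mul(2, Pow(t, 2))))
Function('Q')(p, O) = Add(p, Pow(p, 2)) (Function('Q')(p, O) = Add(Pow(p, 2), p) = Add(p, Pow(p, 2)))
g = 169648 (g = Mul(-4, -42412) = 169648)
Add(Mul(Function('L')(-197), Pow(Function('Q')(-75, -91), -1)), Mul(-8702, Pow(g, -1))) = Add(Mul(Mul(-197, Add(1, Mul(2, -197))), Pow(Mul(-75, Add(1, -75)), -1)), Mul(-8702, Pow(169648, -1))) = Add(Mul(Mul(-197, Add(1, -394)), Pow(Mul(-75, -74), -1)), Mul(-8702, Rational(1, 169648))) = Add(Mul(Mul(-197, -393), Pow(5550, -1)), Rational(-4351, 84824)) = Add(Mul(77421, Rational(1, 5550)), Rational(-4351, 84824)) = Add(Rational(25807, 1850), Rational(-4351, 84824)) = Rational(1090501809, 78462200)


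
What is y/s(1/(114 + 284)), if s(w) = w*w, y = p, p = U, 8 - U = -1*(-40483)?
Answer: -6411401900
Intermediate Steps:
U = -40475 (U = 8 - (-1)*(-40483) = 8 - 1*40483 = 8 - 40483 = -40475)
p = -40475
y = -40475
s(w) = w**2
y/s(1/(114 + 284)) = -40475*(114 + 284)**2 = -40475/((1/398)**2) = -40475/1/158404 = -40475*158404 = -6411401900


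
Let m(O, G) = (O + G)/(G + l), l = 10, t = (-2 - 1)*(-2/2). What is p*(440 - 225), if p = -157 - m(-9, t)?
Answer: -437525/13 ≈ -33656.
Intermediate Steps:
t = 3 (t = -(-6)/2 = -3*(-1) = 3)
m(O, G) = (G + O)/(10 + G) (m(O, G) = (O + G)/(G + 10) = (G + O)/(10 + G))
p = -2035/13 (p = -157 - (3 - 9)/(10 + 3) = -157 - (-6)/13 = -157 - 1*(-6/13) = -157 + 6/13 = -2035/13 ≈ -156.54)
p*(440 - 225) = -2035*(440 - 225)/13 = -2035/13*215 = -437525/13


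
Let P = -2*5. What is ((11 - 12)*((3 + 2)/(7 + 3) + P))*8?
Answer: 76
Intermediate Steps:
P = -10
((11 - 12)*((3 + 2)/(7 + 3) + P))*8 = ((11 - 12)*((3 + 2)/(7 + 3) - 10))*8 = -(5/10 - 10)*8 = -(5*(⅒) - 10)*8 = -(½ - 10)*8 = -1*(-19/2)*8 = (19/2)*8 = 76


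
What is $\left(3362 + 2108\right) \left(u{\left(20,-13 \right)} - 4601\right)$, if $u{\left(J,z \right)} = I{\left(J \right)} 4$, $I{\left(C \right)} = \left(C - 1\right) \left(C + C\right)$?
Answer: $-8538670$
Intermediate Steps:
$I{\left(C \right)} = 2 C \left(-1 + C\right)$ ($I{\left(C \right)} = \left(-1 + C\right) 2 C = 2 C \left(-1 + C\right)$)
$u{\left(J,z \right)} = 8 J \left(-1 + J\right)$ ($u{\left(J,z \right)} = 2 J \left(-1 + J\right) 4 = 8 J \left(-1 + J\right)$)
$\left(3362 + 2108\right) \left(u{\left(20,-13 \right)} - 4601\right) = \left(3362 + 2108\right) \left(8 \cdot 20 \left(-1 + 20\right) - 4601\right) = 5470 \left(8 \cdot 20 \cdot 19 - 4601\right) = 5470 \left(3040 - 4601\right) = 5470 \left(-1561\right) = -8538670$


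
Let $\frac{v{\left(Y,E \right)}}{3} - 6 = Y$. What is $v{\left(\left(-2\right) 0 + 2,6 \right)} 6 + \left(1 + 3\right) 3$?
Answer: $156$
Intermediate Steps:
$v{\left(Y,E \right)} = 18 + 3 Y$
$v{\left(\left(-2\right) 0 + 2,6 \right)} 6 + \left(1 + 3\right) 3 = \left(18 + 3 \left(\left(-2\right) 0 + 2\right)\right) 6 + \left(1 + 3\right) 3 = \left(18 + 3 \left(0 + 2\right)\right) 6 + 4 \cdot 3 = \left(18 + 3 \cdot 2\right) 6 + 12 = \left(18 + 6\right) 6 + 12 = 24 \cdot 6 + 12 = 144 + 12 = 156$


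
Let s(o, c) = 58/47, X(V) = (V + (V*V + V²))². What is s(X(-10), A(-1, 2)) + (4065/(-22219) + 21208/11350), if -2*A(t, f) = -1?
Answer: 17302829697/5926362775 ≈ 2.9196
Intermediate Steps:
A(t, f) = ½ (A(t, f) = -½*(-1) = ½)
X(V) = (V + 2*V²)² (X(V) = (V + (V² + V²))² = (V + 2*V²)²)
s(o, c) = 58/47 (s(o, c) = 58*(1/47) = 58/47)
s(X(-10), A(-1, 2)) + (4065/(-22219) + 21208/11350) = 58/47 + (4065/(-22219) + 21208/11350) = 58/47 + (4065*(-1/22219) + 21208*(1/11350)) = 58/47 + (-4065/22219 + 10604/5675) = 58/47 + 212541401/126092825 = 17302829697/5926362775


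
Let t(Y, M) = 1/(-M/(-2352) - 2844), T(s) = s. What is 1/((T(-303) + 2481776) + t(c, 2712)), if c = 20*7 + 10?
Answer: 278599/691335896229 ≈ 4.0299e-7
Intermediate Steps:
c = 150 (c = 140 + 10 = 150)
t(Y, M) = 1/(-2844 + M/2352) (t(Y, M) = 1/(-M*(-1)/2352 - 2844) = 1/(-(-1)*M/2352 - 2844) = 1/(M/2352 - 2844) = 1/(-2844 + M/2352))
1/((T(-303) + 2481776) + t(c, 2712)) = 1/((-303 + 2481776) + 2352/(-6689088 + 2712)) = 1/(2481473 + 2352/(-6686376)) = 1/(2481473 + 2352*(-1/6686376)) = 1/(2481473 - 98/278599) = 1/(691335896229/278599) = 278599/691335896229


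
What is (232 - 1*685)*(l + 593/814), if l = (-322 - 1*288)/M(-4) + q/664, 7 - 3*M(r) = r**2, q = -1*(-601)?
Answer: -25092535079/270248 ≈ -92850.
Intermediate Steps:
q = 601
M(r) = 7/3 - r**2/3
l = 406843/1992 (l = (-322 - 1*288)/(7/3 - 1/3*(-4)**2) + 601/664 = (-322 - 288)/(7/3 - 1/3*16) + 601*(1/664) = -610/(7/3 - 16/3) + 601/664 = -610/(-3) + 601/664 = -610*(-1/3) + 601/664 = 610/3 + 601/664 = 406843/1992 ≈ 204.24)
(232 - 1*685)*(l + 593/814) = (232 - 1*685)*(406843/1992 + 593/814) = (232 - 685)*(406843/1992 + 593*(1/814)) = -453*(406843/1992 + 593/814) = -453*166175729/810744 = -25092535079/270248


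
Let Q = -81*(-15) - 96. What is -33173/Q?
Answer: -33173/1119 ≈ -29.645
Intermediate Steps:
Q = 1119 (Q = 1215 - 96 = 1119)
-33173/Q = -33173/1119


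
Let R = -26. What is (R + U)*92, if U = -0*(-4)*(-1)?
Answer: -2392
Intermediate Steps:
U = 0 (U = -4*0*(-1) = 0*(-1) = 0)
(R + U)*92 = (-26 + 0)*92 = -26*92 = -2392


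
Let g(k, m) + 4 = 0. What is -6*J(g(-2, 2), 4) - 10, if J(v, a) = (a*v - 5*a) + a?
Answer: 182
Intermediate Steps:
g(k, m) = -4 (g(k, m) = -4 + 0 = -4)
J(v, a) = -4*a + a*v (J(v, a) = (-5*a + a*v) + a = -4*a + a*v)
-6*J(g(-2, 2), 4) - 10 = -24*(-4 - 4) - 10 = -24*(-8) - 10 = -6*(-32) - 10 = 192 - 10 = 182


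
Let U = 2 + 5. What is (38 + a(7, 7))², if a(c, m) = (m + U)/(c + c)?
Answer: 1521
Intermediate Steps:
U = 7
a(c, m) = (7 + m)/(2*c) (a(c, m) = (m + 7)/(c + c) = (7 + m)/((2*c)) = (7 + m)*(1/(2*c)) = (7 + m)/(2*c))
(38 + a(7, 7))² = (38 + (½)*(7 + 7)/7)² = (38 + (½)*(⅐)*14)² = (38 + 1)² = 39² = 1521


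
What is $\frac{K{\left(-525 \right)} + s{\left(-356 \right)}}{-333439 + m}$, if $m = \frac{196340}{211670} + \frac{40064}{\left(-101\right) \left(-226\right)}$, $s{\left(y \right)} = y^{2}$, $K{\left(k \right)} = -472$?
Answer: $- \frac{30502727194344}{80551202411083} \approx -0.37867$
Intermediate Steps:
$m = \frac{648100186}{241578971}$ ($m = 196340 \cdot \frac{1}{211670} + \frac{40064}{22826} = \frac{19634}{21167} + 40064 \cdot \frac{1}{22826} = \frac{19634}{21167} + \frac{20032}{11413} = \frac{648100186}{241578971} \approx 2.6828$)
$\frac{K{\left(-525 \right)} + s{\left(-356 \right)}}{-333439 + m} = \frac{-472 + \left(-356\right)^{2}}{-333439 + \frac{648100186}{241578971}} = \frac{-472 + 126736}{- \frac{80551202411083}{241578971}} = 126264 \left(- \frac{241578971}{80551202411083}\right) = - \frac{30502727194344}{80551202411083}$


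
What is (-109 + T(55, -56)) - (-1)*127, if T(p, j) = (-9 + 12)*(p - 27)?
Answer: 102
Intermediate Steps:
T(p, j) = -81 + 3*p (T(p, j) = 3*(-27 + p) = -81 + 3*p)
(-109 + T(55, -56)) - (-1)*127 = (-109 + (-81 + 3*55)) - (-1)*127 = (-109 + (-81 + 165)) - 1*(-127) = (-109 + 84) + 127 = -25 + 127 = 102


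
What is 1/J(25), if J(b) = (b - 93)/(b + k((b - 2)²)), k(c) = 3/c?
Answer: -3307/8993 ≈ -0.36773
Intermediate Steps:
k(c) = 3/c
J(b) = (-93 + b)/(b + 3/(-2 + b)²) (J(b) = (b - 93)/(b + 3/((b - 2)²)) = (-93 + b)/(b + 3/((-2 + b)²)) = (-93 + b)/(b + 3/(-2 + b)²))
1/J(25) = 1/((-2 + 25)²*(-93 + 25)/(3 + 25*(-2 + 25)²)) = 1/(23²*(-68)/(3 + 25*23²)) = 1/(529*(-68)/(3 + 25*529)) = 1/(529*(-68)/(3 + 13225)) = 1/(529*(-68)/13228) = 1/(529*(1/13228)*(-68)) = 1/(-8993/3307) = -3307/8993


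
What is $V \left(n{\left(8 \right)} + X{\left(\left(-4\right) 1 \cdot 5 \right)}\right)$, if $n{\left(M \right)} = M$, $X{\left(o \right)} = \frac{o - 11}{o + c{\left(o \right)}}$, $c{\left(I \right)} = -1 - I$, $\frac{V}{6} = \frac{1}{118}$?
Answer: $\frac{117}{59} \approx 1.9831$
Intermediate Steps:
$V = \frac{3}{59}$ ($V = \frac{6}{118} = 6 \cdot \frac{1}{118} = \frac{3}{59} \approx 0.050847$)
$X{\left(o \right)} = 11 - o$ ($X{\left(o \right)} = \frac{o - 11}{o - \left(1 + o\right)} = \frac{-11 + o}{-1} = \left(-11 + o\right) \left(-1\right) = 11 - o$)
$V \left(n{\left(8 \right)} + X{\left(\left(-4\right) 1 \cdot 5 \right)}\right) = \frac{3 \left(8 - \left(-11 + \left(-4\right) 1 \cdot 5\right)\right)}{59} = \frac{3 \left(8 - \left(-11 - 20\right)\right)}{59} = \frac{3 \left(8 + \left(11 - -20\right)\right)}{59} = \frac{3 \left(8 + \left(11 + 20\right)\right)}{59} = \frac{3 \left(8 + 31\right)}{59} = \frac{3}{59} \cdot 39 = \frac{117}{59}$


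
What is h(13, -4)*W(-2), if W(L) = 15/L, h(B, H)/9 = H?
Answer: 270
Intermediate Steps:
h(B, H) = 9*H
h(13, -4)*W(-2) = (9*(-4))*(15/(-2)) = -540*(-1)/2 = -36*(-15/2) = 270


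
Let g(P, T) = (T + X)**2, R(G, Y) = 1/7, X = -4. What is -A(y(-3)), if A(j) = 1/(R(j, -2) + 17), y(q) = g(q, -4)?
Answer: -7/120 ≈ -0.058333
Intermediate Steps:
R(G, Y) = 1/7
g(P, T) = (-4 + T)**2 (g(P, T) = (T - 4)**2 = (-4 + T)**2)
y(q) = 64 (y(q) = (-4 - 4)**2 = (-8)**2 = 64)
A(j) = 7/120 (A(j) = 1/(1/7 + 17) = 1/(120/7) = 7/120)
-A(y(-3)) = -1*7/120 = -7/120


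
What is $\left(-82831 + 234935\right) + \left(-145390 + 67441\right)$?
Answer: $74155$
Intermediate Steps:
$\left(-82831 + 234935\right) + \left(-145390 + 67441\right) = 152104 - 77949 = 74155$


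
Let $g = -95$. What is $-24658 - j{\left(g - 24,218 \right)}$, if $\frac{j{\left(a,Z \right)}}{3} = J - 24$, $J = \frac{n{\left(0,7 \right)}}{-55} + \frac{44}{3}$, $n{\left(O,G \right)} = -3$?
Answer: $- \frac{1354659}{55} \approx -24630.0$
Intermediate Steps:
$J = \frac{2429}{165}$ ($J = - \frac{3}{-55} + \frac{44}{3} = \left(-3\right) \left(- \frac{1}{55}\right) + 44 \cdot \frac{1}{3} = \frac{3}{55} + \frac{44}{3} = \frac{2429}{165} \approx 14.721$)
$j{\left(a,Z \right)} = - \frac{1531}{55}$ ($j{\left(a,Z \right)} = 3 \left(\frac{2429}{165} - 24\right) = 3 \left(- \frac{1531}{165}\right) = - \frac{1531}{55}$)
$-24658 - j{\left(g - 24,218 \right)} = -24658 - - \frac{1531}{55} = -24658 + \frac{1531}{55} = - \frac{1354659}{55}$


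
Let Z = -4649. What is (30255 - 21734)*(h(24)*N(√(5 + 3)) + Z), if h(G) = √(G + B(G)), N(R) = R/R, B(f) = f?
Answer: -39614129 + 34084*√3 ≈ -3.9555e+7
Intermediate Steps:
N(R) = 1
h(G) = √2*√G (h(G) = √(G + G) = √(2*G) = √2*√G)
(30255 - 21734)*(h(24)*N(√(5 + 3)) + Z) = (30255 - 21734)*((√2*√24)*1 - 4649) = 8521*((√2*(2*√6))*1 - 4649) = 8521*((4*√3)*1 - 4649) = 8521*(4*√3 - 4649) = 8521*(-4649 + 4*√3) = -39614129 + 34084*√3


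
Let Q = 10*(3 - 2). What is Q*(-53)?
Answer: -530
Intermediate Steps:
Q = 10 (Q = 10*1 = 10)
Q*(-53) = 10*(-53) = -530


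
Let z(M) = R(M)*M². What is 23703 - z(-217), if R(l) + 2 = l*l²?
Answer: 481170258738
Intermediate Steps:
R(l) = -2 + l³ (R(l) = -2 + l*l² = -2 + l³)
z(M) = M²*(-2 + M³) (z(M) = (-2 + M³)*M² = M²*(-2 + M³))
23703 - z(-217) = 23703 - (-217)²*(-2 + (-217)³) = 23703 - 47089*(-2 - 10218313) = 23703 - 47089*(-10218315) = 23703 - 1*(-481170235035) = 23703 + 481170235035 = 481170258738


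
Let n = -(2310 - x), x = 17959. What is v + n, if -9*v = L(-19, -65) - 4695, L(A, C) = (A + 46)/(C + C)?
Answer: 6306569/390 ≈ 16171.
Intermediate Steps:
L(A, C) = (46 + A)/(2*C) (L(A, C) = (46 + A)/((2*C)) = (46 + A)*(1/(2*C)) = (46 + A)/(2*C))
v = 203459/390 (v = -((1/2)*(46 - 19)/(-65) - 4695)/9 = -((1/2)*(-1/65)*27 - 4695)/9 = -(-27/130 - 4695)/9 = -1/9*(-610377/130) = 203459/390 ≈ 521.69)
n = 15649 (n = -(2310 - 1*17959) = -(2310 - 17959) = -1*(-15649) = 15649)
v + n = 203459/390 + 15649 = 6306569/390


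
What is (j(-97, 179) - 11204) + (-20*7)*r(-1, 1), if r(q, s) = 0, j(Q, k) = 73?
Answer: -11131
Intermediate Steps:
(j(-97, 179) - 11204) + (-20*7)*r(-1, 1) = (73 - 11204) - 20*7*0 = -11131 - 140*0 = -11131 + 0 = -11131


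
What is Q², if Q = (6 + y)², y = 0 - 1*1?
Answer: 625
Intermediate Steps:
y = -1 (y = 0 - 1 = -1)
Q = 25 (Q = (6 - 1)² = 5² = 25)
Q² = 25² = 625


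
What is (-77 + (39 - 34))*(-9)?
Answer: 648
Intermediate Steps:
(-77 + (39 - 34))*(-9) = (-77 + 5)*(-9) = -72*(-9) = 648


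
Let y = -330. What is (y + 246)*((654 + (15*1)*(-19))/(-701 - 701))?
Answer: 15498/701 ≈ 22.108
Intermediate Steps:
(y + 246)*((654 + (15*1)*(-19))/(-701 - 701)) = (-330 + 246)*((654 + (15*1)*(-19))/(-701 - 701)) = -84*(654 + 15*(-19))/(-1402) = -84*(654 - 285)*(-1)/1402 = -30996*(-1)/1402 = -84*(-369/1402) = 15498/701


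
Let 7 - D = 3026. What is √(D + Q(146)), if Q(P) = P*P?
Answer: 3*√2033 ≈ 135.27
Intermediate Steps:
D = -3019 (D = 7 - 1*3026 = 7 - 3026 = -3019)
Q(P) = P²
√(D + Q(146)) = √(-3019 + 146²) = √(-3019 + 21316) = √18297 = 3*√2033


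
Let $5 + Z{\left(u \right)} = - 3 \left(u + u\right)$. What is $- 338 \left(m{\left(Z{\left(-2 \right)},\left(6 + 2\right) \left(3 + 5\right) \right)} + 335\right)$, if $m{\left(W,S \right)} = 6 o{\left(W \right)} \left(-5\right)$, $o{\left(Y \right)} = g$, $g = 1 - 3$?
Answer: $-133510$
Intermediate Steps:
$g = -2$ ($g = 1 - 3 = -2$)
$o{\left(Y \right)} = -2$
$Z{\left(u \right)} = -5 - 6 u$ ($Z{\left(u \right)} = -5 - 3 \left(u + u\right) = -5 - 3 \cdot 2 u = -5 - 6 u$)
$m{\left(W,S \right)} = 60$ ($m{\left(W,S \right)} = 6 \left(-2\right) \left(-5\right) = \left(-12\right) \left(-5\right) = 60$)
$- 338 \left(m{\left(Z{\left(-2 \right)},\left(6 + 2\right) \left(3 + 5\right) \right)} + 335\right) = - 338 \left(60 + 335\right) = \left(-338\right) 395 = -133510$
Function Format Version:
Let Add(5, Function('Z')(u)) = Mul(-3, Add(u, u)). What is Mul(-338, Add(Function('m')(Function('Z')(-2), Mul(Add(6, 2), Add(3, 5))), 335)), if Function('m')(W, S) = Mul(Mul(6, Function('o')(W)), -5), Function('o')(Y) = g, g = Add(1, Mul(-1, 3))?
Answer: -133510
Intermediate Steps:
g = -2 (g = Add(1, -3) = -2)
Function('o')(Y) = -2
Function('Z')(u) = Add(-5, Mul(-6, u)) (Function('Z')(u) = Add(-5, Mul(-3, Add(u, u))) = Add(-5, Mul(-3, Mul(2, u))) = Add(-5, Mul(-6, u)))
Function('m')(W, S) = 60 (Function('m')(W, S) = Mul(Mul(6, -2), -5) = Mul(-12, -5) = 60)
Mul(-338, Add(Function('m')(Function('Z')(-2), Mul(Add(6, 2), Add(3, 5))), 335)) = Mul(-338, Add(60, 335)) = Mul(-338, 395) = -133510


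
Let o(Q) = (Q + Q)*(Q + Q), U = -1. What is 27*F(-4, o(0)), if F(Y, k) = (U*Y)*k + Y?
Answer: -108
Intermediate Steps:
o(Q) = 4*Q² (o(Q) = (2*Q)*(2*Q) = 4*Q²)
F(Y, k) = Y - Y*k (F(Y, k) = (-Y)*k + Y = -Y*k + Y = Y - Y*k)
27*F(-4, o(0)) = 27*(-4*(1 - 4*0²)) = 27*(-4*(1 - 4*0)) = 27*(-4*(1 - 1*0)) = 27*(-4*(1 + 0)) = 27*(-4*1) = 27*(-4) = -108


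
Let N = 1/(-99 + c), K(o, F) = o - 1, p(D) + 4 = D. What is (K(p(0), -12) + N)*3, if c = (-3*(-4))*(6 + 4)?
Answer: -104/7 ≈ -14.857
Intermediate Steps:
p(D) = -4 + D
K(o, F) = -1 + o
c = 120 (c = 12*10 = 120)
N = 1/21 (N = 1/(-99 + 120) = 1/21 ≈ 0.047619)
(K(p(0), -12) + N)*3 = ((-1 + (-4 + 0)) + 1/21)*3 = ((-1 - 4) + 1/21)*3 = (-5 + 1/21)*3 = -104/21*3 = -104/7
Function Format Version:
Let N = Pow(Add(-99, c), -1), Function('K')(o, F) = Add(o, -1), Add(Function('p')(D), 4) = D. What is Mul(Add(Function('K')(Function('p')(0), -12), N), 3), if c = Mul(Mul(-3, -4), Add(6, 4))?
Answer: Rational(-104, 7) ≈ -14.857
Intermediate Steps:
Function('p')(D) = Add(-4, D)
Function('K')(o, F) = Add(-1, o)
c = 120 (c = Mul(12, 10) = 120)
N = Rational(1, 21) (N = Pow(Add(-99, 120), -1) = Pow(21, -1) = Rational(1, 21) ≈ 0.047619)
Mul(Add(Function('K')(Function('p')(0), -12), N), 3) = Mul(Add(Add(-1, Add(-4, 0)), Rational(1, 21)), 3) = Mul(Add(Add(-1, -4), Rational(1, 21)), 3) = Mul(Add(-5, Rational(1, 21)), 3) = Mul(Rational(-104, 21), 3) = Rational(-104, 7)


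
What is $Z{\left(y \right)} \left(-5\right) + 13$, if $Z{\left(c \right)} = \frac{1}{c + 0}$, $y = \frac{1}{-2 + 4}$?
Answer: $3$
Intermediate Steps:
$y = \frac{1}{2} \approx 0.5$
$Z{\left(c \right)} = \frac{1}{c}$
$Z{\left(y \right)} \left(-5\right) + 13 = \frac{1}{\frac{1}{2}} \left(-5\right) + 13 = 2 \left(-5\right) + 13 = -10 + 13 = 3$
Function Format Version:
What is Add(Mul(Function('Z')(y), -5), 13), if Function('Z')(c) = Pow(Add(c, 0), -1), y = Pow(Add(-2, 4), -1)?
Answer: 3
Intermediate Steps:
y = Rational(1, 2) (y = Pow(2, -1) = Rational(1, 2) ≈ 0.50000)
Function('Z')(c) = Pow(c, -1)
Add(Mul(Function('Z')(y), -5), 13) = Add(Mul(Pow(Rational(1, 2), -1), -5), 13) = Add(Mul(2, -5), 13) = Add(-10, 13) = 3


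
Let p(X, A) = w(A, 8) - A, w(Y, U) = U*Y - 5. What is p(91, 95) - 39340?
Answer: -38680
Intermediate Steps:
w(Y, U) = -5 + U*Y
p(X, A) = -5 + 7*A (p(X, A) = (-5 + 8*A) - A = -5 + 7*A)
p(91, 95) - 39340 = (-5 + 7*95) - 39340 = (-5 + 665) - 39340 = 660 - 39340 = -38680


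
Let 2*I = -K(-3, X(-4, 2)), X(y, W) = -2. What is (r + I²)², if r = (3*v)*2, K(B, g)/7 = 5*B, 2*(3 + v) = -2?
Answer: 119443041/16 ≈ 7.4652e+6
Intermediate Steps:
v = -4 (v = -3 + (½)*(-2) = -3 - 1 = -4)
K(B, g) = 35*B (K(B, g) = 7*(5*B) = 35*B)
I = 105/2 (I = (-35*(-3))/2 = (-1*(-105))/2 = (½)*105 = 105/2 ≈ 52.500)
r = -24 (r = (3*(-4))*2 = -12*2 = -24)
(r + I²)² = (-24 + (105/2)²)² = (-24 + 11025/4)² = (10929/4)² = 119443041/16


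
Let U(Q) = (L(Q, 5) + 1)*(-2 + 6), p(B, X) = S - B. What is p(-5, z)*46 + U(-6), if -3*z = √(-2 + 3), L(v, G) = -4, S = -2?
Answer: 126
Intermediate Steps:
z = -⅓ (z = -√(-2 + 3)/3 = -√1/3 = -⅓*1 = -⅓ ≈ -0.33333)
p(B, X) = -2 - B
U(Q) = -12 (U(Q) = (-4 + 1)*(-2 + 6) = -3*4 = -12)
p(-5, z)*46 + U(-6) = (-2 - 1*(-5))*46 - 12 = (-2 + 5)*46 - 12 = 3*46 - 12 = 138 - 12 = 126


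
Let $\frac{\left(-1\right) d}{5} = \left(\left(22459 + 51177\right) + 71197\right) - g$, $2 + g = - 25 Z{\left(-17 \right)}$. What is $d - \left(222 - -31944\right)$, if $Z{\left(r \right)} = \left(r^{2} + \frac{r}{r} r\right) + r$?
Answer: $-788216$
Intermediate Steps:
$Z{\left(r \right)} = r^{2} + 2 r$ ($Z{\left(r \right)} = \left(r^{2} + 1 r\right) + r = \left(r^{2} + r\right) + r = \left(r + r^{2}\right) + r = r^{2} + 2 r$)
$g = -6377$ ($g = -2 - 25 \left(- 17 \left(2 - 17\right)\right) = -2 - 25 \left(\left(-17\right) \left(-15\right)\right) = -2 - 6375 = -6377$)
$d = -756050$ ($d = - 5 \left(\left(\left(22459 + 51177\right) + 71197\right) - -6377\right) = - 5 \left(\left(73636 + 71197\right) + 6377\right) = - 5 \left(144833 + 6377\right) = \left(-5\right) 151210 = -756050$)
$d - \left(222 - -31944\right) = -756050 - \left(222 - -31944\right) = -756050 - \left(222 + 31944\right) = -756050 - 32166 = -788216$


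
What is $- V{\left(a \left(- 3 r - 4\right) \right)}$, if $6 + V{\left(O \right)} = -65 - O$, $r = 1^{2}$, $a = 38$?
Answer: $-195$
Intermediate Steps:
$r = 1$
$V{\left(O \right)} = -71 - O$ ($V{\left(O \right)} = -6 - \left(65 + O\right) = -71 - O$)
$- V{\left(a \left(- 3 r - 4\right) \right)} = - (-71 - 38 \left(\left(-3\right) 1 - 4\right)) = - (-71 - 38 \left(-3 - 4\right)) = - (-71 - 38 \left(-7\right)) = - (-71 - -266) = - (-71 + 266) = \left(-1\right) 195 = -195$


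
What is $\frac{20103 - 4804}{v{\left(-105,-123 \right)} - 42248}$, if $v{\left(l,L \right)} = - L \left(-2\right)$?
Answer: $- \frac{15299}{42494} \approx -0.36003$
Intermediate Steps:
$v{\left(l,L \right)} = 2 L$
$\frac{20103 - 4804}{v{\left(-105,-123 \right)} - 42248} = \frac{20103 - 4804}{2 \left(-123\right) - 42248} = \frac{15299}{-246 - 42248} = \frac{15299}{-42494} = 15299 \left(- \frac{1}{42494}\right) = - \frac{15299}{42494}$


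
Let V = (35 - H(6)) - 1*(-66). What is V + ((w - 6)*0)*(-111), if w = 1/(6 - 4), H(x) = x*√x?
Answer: 101 - 6*√6 ≈ 86.303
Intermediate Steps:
H(x) = x^(3/2)
V = 101 - 6*√6 (V = (35 - 6^(3/2)) - 1*(-66) = (35 - 6*√6) + 66 = 101 - 6*√6 ≈ 86.303)
w = ½ (w = 1/2 = ½ ≈ 0.50000)
V + ((w - 6)*0)*(-111) = (101 - 6*√6) + ((½ - 6)*0)*(-111) = (101 - 6*√6) - 11/2*0*(-111) = (101 - 6*√6) + 0*(-111) = (101 - 6*√6) + 0 = 101 - 6*√6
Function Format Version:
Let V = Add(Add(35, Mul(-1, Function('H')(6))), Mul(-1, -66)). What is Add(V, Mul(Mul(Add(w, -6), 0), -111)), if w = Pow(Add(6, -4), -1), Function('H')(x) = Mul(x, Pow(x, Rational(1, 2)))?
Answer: Add(101, Mul(-6, Pow(6, Rational(1, 2)))) ≈ 86.303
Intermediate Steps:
Function('H')(x) = Pow(x, Rational(3, 2))
V = Add(101, Mul(-6, Pow(6, Rational(1, 2)))) (V = Add(Add(35, Mul(-1, Pow(6, Rational(3, 2)))), Mul(-1, -66)) = Add(Add(35, Mul(-1, Mul(6, Pow(6, Rational(1, 2))))), 66) = Add(Add(35, Mul(-6, Pow(6, Rational(1, 2)))), 66) = Add(101, Mul(-6, Pow(6, Rational(1, 2)))) ≈ 86.303)
w = Rational(1, 2) (w = Pow(2, -1) = Rational(1, 2) ≈ 0.50000)
Add(V, Mul(Mul(Add(w, -6), 0), -111)) = Add(Add(101, Mul(-6, Pow(6, Rational(1, 2)))), Mul(Mul(Add(Rational(1, 2), -6), 0), -111)) = Add(Add(101, Mul(-6, Pow(6, Rational(1, 2)))), Mul(Mul(Rational(-11, 2), 0), -111)) = Add(Add(101, Mul(-6, Pow(6, Rational(1, 2)))), Mul(0, -111)) = Add(Add(101, Mul(-6, Pow(6, Rational(1, 2)))), 0) = Add(101, Mul(-6, Pow(6, Rational(1, 2))))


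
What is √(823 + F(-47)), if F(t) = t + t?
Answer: 27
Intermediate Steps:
F(t) = 2*t
√(823 + F(-47)) = √(823 + 2*(-47)) = √(823 - 94) = √729 = 27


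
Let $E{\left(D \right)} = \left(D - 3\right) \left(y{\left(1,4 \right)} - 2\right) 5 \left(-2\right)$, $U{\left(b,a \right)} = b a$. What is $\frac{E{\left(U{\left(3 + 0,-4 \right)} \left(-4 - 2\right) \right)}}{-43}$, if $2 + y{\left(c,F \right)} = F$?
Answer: $0$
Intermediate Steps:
$y{\left(c,F \right)} = -2 + F$
$U{\left(b,a \right)} = a b$
$E{\left(D \right)} = 0$ ($E{\left(D \right)} = \left(D - 3\right) \left(\left(-2 + 4\right) - 2\right) 5 \left(-2\right) = \left(-3 + D\right) \left(2 - 2\right) 5 \left(-2\right) = \left(-3 + D\right) 0 \cdot 5 \left(-2\right) = \left(-3 + D\right) 0 \left(-2\right) = 0 \left(-2\right) = 0$)
$\frac{E{\left(U{\left(3 + 0,-4 \right)} \left(-4 - 2\right) \right)}}{-43} = \frac{0}{-43} = 0 \left(- \frac{1}{43}\right) = 0$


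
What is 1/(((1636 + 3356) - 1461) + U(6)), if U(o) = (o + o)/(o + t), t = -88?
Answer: 41/144765 ≈ 0.00028322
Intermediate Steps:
U(o) = 2*o/(-88 + o) (U(o) = (o + o)/(o - 88) = (2*o)/(-88 + o) = 2*o/(-88 + o))
1/(((1636 + 3356) - 1461) + U(6)) = 1/(((1636 + 3356) - 1461) + 2*6/(-88 + 6)) = 1/((4992 - 1461) + 2*6/(-82)) = 1/(3531 + 2*6*(-1/82)) = 1/(3531 - 6/41) = 1/(144765/41) = 41/144765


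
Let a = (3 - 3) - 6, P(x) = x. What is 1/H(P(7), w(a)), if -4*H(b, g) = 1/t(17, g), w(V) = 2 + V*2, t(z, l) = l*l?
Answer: -400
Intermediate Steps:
t(z, l) = l²
a = -6 (a = 0 - 6 = -6)
w(V) = 2 + 2*V
H(b, g) = -1/(4*g²)
1/H(P(7), w(a)) = 1/(-1/(4*(2 + 2*(-6))²)) = 1/(-1/(4*(2 - 12)²)) = 1/(-¼/(-10)²) = 1/(-¼*1/100) = 1/(-1/400) = -400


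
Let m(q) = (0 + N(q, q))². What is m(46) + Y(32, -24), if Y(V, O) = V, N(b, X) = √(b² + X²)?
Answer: 4264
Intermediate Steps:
N(b, X) = √(X² + b²)
m(q) = 2*q² (m(q) = (0 + √(q² + q²))² = (0 + √(2*q²))² = (0 + √2*√(q²))² = (√2*√(q²))² = 2*q²)
m(46) + Y(32, -24) = 2*46² + 32 = 2*2116 + 32 = 4232 + 32 = 4264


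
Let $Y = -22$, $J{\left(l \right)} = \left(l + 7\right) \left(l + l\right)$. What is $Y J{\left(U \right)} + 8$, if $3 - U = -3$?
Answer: $-3424$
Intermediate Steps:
$U = 6$ ($U = 3 - -3 = 3 + 3 = 6$)
$J{\left(l \right)} = 2 l \left(7 + l\right)$ ($J{\left(l \right)} = \left(7 + l\right) 2 l = 2 l \left(7 + l\right)$)
$Y J{\left(U \right)} + 8 = - 22 \cdot 2 \cdot 6 \left(7 + 6\right) + 8 = - 22 \cdot 2 \cdot 6 \cdot 13 + 8 = \left(-22\right) 156 + 8 = -3432 + 8 = -3424$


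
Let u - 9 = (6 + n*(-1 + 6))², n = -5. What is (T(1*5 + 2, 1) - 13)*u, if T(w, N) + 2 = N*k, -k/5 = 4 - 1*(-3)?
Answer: -18500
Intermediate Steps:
k = -35 (k = -5*(4 - 1*(-3)) = -5*(4 + 3) = -5*7 = -35)
T(w, N) = -2 - 35*N (T(w, N) = -2 + N*(-35) = -2 - 35*N)
u = 370 (u = 9 + (6 - 5*(-1 + 6))² = 9 + (6 - 5*5)² = 9 + (6 - 25)² = 9 + (-19)² = 9 + 361 = 370)
(T(1*5 + 2, 1) - 13)*u = ((-2 - 35*1) - 13)*370 = ((-2 - 35) - 13)*370 = (-37 - 13)*370 = -50*370 = -18500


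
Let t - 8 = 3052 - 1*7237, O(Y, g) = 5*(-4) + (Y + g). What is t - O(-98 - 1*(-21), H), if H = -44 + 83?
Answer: -4119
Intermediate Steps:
H = 39
O(Y, g) = -20 + Y + g (O(Y, g) = -20 + (Y + g) = -20 + Y + g)
t = -4177 (t = 8 + (3052 - 1*7237) = 8 + (3052 - 7237) = 8 - 4185 = -4177)
t - O(-98 - 1*(-21), H) = -4177 - (-20 + (-98 - 1*(-21)) + 39) = -4177 - (-20 + (-98 + 21) + 39) = -4177 - (-20 - 77 + 39) = -4177 - 1*(-58) = -4177 + 58 = -4119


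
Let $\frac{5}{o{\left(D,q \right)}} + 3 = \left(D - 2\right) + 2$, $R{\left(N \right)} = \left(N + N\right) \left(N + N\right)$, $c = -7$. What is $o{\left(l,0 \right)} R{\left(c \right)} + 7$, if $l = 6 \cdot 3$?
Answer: $\frac{217}{3} \approx 72.333$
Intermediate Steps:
$l = 18$
$R{\left(N \right)} = 4 N^{2}$ ($R{\left(N \right)} = 2 N 2 N = 4 N^{2}$)
$o{\left(D,q \right)} = \frac{5}{-3 + D}$ ($o{\left(D,q \right)} = \frac{5}{-3 + \left(\left(D - 2\right) + 2\right)} = \frac{5}{-3 + \left(\left(-2 + D\right) + 2\right)} = \frac{5}{-3 + D}$)
$o{\left(l,0 \right)} R{\left(c \right)} + 7 = \frac{5}{-3 + 18} \cdot 4 \left(-7\right)^{2} + 7 = \frac{5}{15} \cdot 4 \cdot 49 + 7 = 5 \cdot \frac{1}{15} \cdot 196 + 7 = \frac{1}{3} \cdot 196 + 7 = \frac{196}{3} + 7 = \frac{217}{3}$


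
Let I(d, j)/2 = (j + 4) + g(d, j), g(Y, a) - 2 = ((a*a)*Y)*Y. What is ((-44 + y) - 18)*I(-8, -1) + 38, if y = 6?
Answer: -7690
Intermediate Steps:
g(Y, a) = 2 + Y**2*a**2 (g(Y, a) = 2 + ((a*a)*Y)*Y = 2 + (a**2*Y)*Y = 2 + (Y*a**2)*Y = 2 + Y**2*a**2)
I(d, j) = 12 + 2*j + 2*d**2*j**2 (I(d, j) = 2*((j + 4) + (2 + d**2*j**2)) = 2*((4 + j) + (2 + d**2*j**2)) = 2*(6 + j + d**2*j**2) = 12 + 2*j + 2*d**2*j**2)
((-44 + y) - 18)*I(-8, -1) + 38 = ((-44 + 6) - 18)*(12 + 2*(-1) + 2*(-8)**2*(-1)**2) + 38 = (-38 - 18)*(12 - 2 + 2*64*1) + 38 = -56*(12 - 2 + 128) + 38 = -56*138 + 38 = -7728 + 38 = -7690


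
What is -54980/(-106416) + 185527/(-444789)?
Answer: 14541537/146088476 ≈ 0.099539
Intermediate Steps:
-54980/(-106416) + 185527/(-444789) = -54980*(-1/106416) + 185527*(-1/444789) = 13745/26604 - 185527/444789 = 14541537/146088476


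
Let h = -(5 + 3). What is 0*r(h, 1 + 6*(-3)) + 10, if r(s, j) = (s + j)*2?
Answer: 10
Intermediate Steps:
h = -8 (h = -1*8 = -8)
r(s, j) = 2*j + 2*s (r(s, j) = (j + s)*2 = 2*j + 2*s)
0*r(h, 1 + 6*(-3)) + 10 = 0*(2*(1 + 6*(-3)) + 2*(-8)) + 10 = 0*(2*(1 - 18) - 16) + 10 = 0*(2*(-17) - 16) + 10 = 0*(-34 - 16) + 10 = 0*(-50) + 10 = 0 + 10 = 10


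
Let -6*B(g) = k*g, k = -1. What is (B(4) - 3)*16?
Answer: -112/3 ≈ -37.333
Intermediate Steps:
B(g) = g/6 (B(g) = -(-1)*g/6 = g/6)
(B(4) - 3)*16 = ((1/6)*4 - 3)*16 = (2/3 - 3)*16 = -7/3*16 = -112/3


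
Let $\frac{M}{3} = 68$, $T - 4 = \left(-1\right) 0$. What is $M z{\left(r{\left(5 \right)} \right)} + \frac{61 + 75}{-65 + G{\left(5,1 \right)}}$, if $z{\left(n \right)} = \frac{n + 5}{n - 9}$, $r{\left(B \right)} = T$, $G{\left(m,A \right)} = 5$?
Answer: $- \frac{5542}{15} \approx -369.47$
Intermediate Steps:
$T = 4$ ($T = 4 - 0 = 4 + 0 = 4$)
$r{\left(B \right)} = 4$
$M = 204$ ($M = 3 \cdot 68 = 204$)
$z{\left(n \right)} = \frac{5 + n}{-9 + n}$
$M z{\left(r{\left(5 \right)} \right)} + \frac{61 + 75}{-65 + G{\left(5,1 \right)}} = 204 \frac{5 + 4}{-9 + 4} + \frac{61 + 75}{-65 + 5} = 204 \frac{1}{-5} \cdot 9 + \frac{136}{-60} = 204 \left(\left(- \frac{1}{5}\right) 9\right) + 136 \left(- \frac{1}{60}\right) = 204 \left(- \frac{9}{5}\right) - \frac{34}{15} = - \frac{1836}{5} - \frac{34}{15} = - \frac{5542}{15}$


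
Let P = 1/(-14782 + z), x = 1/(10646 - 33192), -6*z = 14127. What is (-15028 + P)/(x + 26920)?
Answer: -430089705508/770429518781 ≈ -0.55825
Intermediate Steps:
z = -4709/2 (z = -1/6*14127 = -4709/2 ≈ -2354.5)
x = -1/22546 (x = 1/(-22546) = -1/22546 ≈ -4.4354e-5)
P = -2/34273 (P = 1/(-14782 - 4709/2) = 1/(-34273/2) = -2/34273 ≈ -5.8355e-5)
(-15028 + P)/(x + 26920) = (-15028 - 2/34273)/(-1/22546 + 26920) = -515054646/(34273*606938319/22546) = -515054646/34273*22546/606938319 = -430089705508/770429518781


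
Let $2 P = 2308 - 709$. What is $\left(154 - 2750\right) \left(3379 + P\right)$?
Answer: $-10847386$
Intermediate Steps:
$P = \frac{1599}{2}$ ($P = \frac{2308 - 709}{2} = \frac{1}{2} \cdot 1599 = \frac{1599}{2} \approx 799.5$)
$\left(154 - 2750\right) \left(3379 + P\right) = \left(154 - 2750\right) \left(3379 + \frac{1599}{2}\right) = \left(-2596\right) \frac{8357}{2} = -10847386$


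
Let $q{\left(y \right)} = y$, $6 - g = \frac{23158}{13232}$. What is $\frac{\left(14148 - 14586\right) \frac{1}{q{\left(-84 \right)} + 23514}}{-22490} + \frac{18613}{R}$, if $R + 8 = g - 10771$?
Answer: $- \frac{831914715088313}{481581556720550} \approx -1.7275$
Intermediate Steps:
$g = \frac{28117}{6616}$ ($g = 6 - \frac{23158}{13232} = 6 - 23158 \cdot \frac{1}{13232} = 6 - \frac{11579}{6616} = \frac{28117}{6616} \approx 4.2498$)
$R = - \frac{71285747}{6616}$ ($R = -8 + \left(\frac{28117}{6616} - 10771\right) = -8 - \frac{71232819}{6616} = - \frac{71285747}{6616} \approx -10775.0$)
$\frac{\left(14148 - 14586\right) \frac{1}{q{\left(-84 \right)} + 23514}}{-22490} + \frac{18613}{R} = \frac{\left(14148 - 14586\right) \frac{1}{-84 + 23514}}{-22490} + \frac{18613}{- \frac{71285747}{6616}} = - \frac{438}{23430} \left(- \frac{1}{22490}\right) + 18613 \left(- \frac{6616}{71285747}\right) = \left(-438\right) \frac{1}{23430} \left(- \frac{1}{22490}\right) - \frac{123143608}{71285747} = \left(- \frac{73}{3905}\right) \left(- \frac{1}{22490}\right) - \frac{123143608}{71285747} = \frac{73}{87823450} - \frac{123143608}{71285747} = - \frac{831914715088313}{481581556720550}$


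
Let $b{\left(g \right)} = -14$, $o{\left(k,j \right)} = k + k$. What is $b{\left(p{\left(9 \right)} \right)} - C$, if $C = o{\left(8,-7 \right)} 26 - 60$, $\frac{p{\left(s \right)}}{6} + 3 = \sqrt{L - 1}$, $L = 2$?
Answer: $-370$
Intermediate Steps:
$o{\left(k,j \right)} = 2 k$
$p{\left(s \right)} = -12$ ($p{\left(s \right)} = -18 + 6 \sqrt{2 - 1} = -18 + 6 \sqrt{1} = -18 + 6 \cdot 1 = -18 + 6 = -12$)
$C = 356$ ($C = 2 \cdot 8 \cdot 26 - 60 = 16 \cdot 26 - 60 = 416 - 60 = 356$)
$b{\left(p{\left(9 \right)} \right)} - C = -14 - 356 = -370$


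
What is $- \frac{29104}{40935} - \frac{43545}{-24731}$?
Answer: $\frac{1062743551}{1012363485} \approx 1.0498$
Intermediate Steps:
$- \frac{29104}{40935} - \frac{43545}{-24731} = \left(-29104\right) \frac{1}{40935} - - \frac{43545}{24731} = - \frac{29104}{40935} + \frac{43545}{24731} = \frac{1062743551}{1012363485}$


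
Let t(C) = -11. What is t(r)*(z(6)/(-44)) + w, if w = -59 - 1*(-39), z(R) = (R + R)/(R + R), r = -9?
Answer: -79/4 ≈ -19.750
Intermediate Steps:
z(R) = 1 (z(R) = (2*R)/((2*R)) = (2*R)*(1/(2*R)) = 1)
w = -20 (w = -59 + 39 = -20)
t(r)*(z(6)/(-44)) + w = -11/(-44) - 20 = -11*(-1)/44 - 20 = -11*(-1/44) - 20 = 1/4 - 20 = -79/4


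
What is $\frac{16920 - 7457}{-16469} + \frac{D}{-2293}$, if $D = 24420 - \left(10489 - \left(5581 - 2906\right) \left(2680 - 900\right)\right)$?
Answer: $- \frac{78668271798}{37763417} \approx -2083.2$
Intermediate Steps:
$D = 4775431$ ($D = 24420 + \left(2675 \cdot 1780 - 10489\right) = 24420 + \left(4761500 - 10489\right) = 24420 + 4751011 = 4775431$)
$\frac{16920 - 7457}{-16469} + \frac{D}{-2293} = \frac{16920 - 7457}{-16469} + \frac{4775431}{-2293} = 9463 \left(- \frac{1}{16469}\right) + 4775431 \left(- \frac{1}{2293}\right) = - \frac{9463}{16469} - \frac{4775431}{2293} = - \frac{78668271798}{37763417}$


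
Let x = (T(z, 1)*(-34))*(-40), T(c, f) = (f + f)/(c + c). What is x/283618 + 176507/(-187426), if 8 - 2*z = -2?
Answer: -25004791227/26578693634 ≈ -0.94078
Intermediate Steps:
z = 5 (z = 4 - ½*(-2) = 4 + 1 = 5)
T(c, f) = f/c (T(c, f) = (2*f)/((2*c)) = (2*f)*(1/(2*c)) = f/c)
x = 272 (x = ((1/5)*(-34))*(-40) = ((1*(⅕))*(-34))*(-40) = ((⅕)*(-34))*(-40) = -34/5*(-40) = 272)
x/283618 + 176507/(-187426) = 272/283618 + 176507/(-187426) = 272*(1/283618) + 176507*(-1/187426) = 136/141809 - 176507/187426 = -25004791227/26578693634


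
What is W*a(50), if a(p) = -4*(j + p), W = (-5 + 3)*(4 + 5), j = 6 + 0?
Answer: 4032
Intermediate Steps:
j = 6
W = -18 (W = -2*9 = -18)
a(p) = -24 - 4*p (a(p) = -4*(6 + p) = -24 - 4*p)
W*a(50) = -18*(-24 - 4*50) = -18*(-24 - 200) = -18*(-224) = 4032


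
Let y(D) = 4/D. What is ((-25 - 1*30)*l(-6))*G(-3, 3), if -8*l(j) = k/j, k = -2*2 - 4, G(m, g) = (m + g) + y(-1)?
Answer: -110/3 ≈ -36.667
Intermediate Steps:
G(m, g) = -4 + g + m (G(m, g) = (m + g) + 4/(-1) = (g + m) + 4*(-1) = (g + m) - 4 = -4 + g + m)
k = -8 (k = -4 - 4 = -8)
l(j) = 1/j (l(j) = -(-1)/j = 1/j)
((-25 - 1*30)*l(-6))*G(-3, 3) = ((-25 - 1*30)/(-6))*(-4 + 3 - 3) = ((-25 - 30)*(-⅙))*(-4) = -55*(-⅙)*(-4) = (55/6)*(-4) = -110/3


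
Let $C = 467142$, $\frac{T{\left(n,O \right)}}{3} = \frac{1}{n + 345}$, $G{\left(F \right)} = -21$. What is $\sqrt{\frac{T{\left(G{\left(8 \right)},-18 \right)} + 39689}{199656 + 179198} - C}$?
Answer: $\frac{i \sqrt{21723889372258558422}}{6819372} \approx 683.48 i$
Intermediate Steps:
$T{\left(n,O \right)} = \frac{3}{345 + n}$ ($T{\left(n,O \right)} = \frac{3}{n + 345} = \frac{3}{345 + n}$)
$\sqrt{\frac{T{\left(G{\left(8 \right)},-18 \right)} + 39689}{199656 + 179198} - C} = \sqrt{\frac{\frac{3}{345 - 21} + 39689}{199656 + 179198} - 467142} = \sqrt{\frac{\frac{3}{324} + 39689}{378854} - 467142} = \sqrt{\left(3 \cdot \frac{1}{324} + 39689\right) \frac{1}{378854} - 467142} = \sqrt{\left(\frac{1}{108} + 39689\right) \frac{1}{378854} - 467142} = \sqrt{\frac{4286413}{108} \cdot \frac{1}{378854} - 467142} = \sqrt{\frac{4286413}{40916232} - 467142} = \sqrt{- \frac{19113686162531}{40916232}} = \frac{i \sqrt{21723889372258558422}}{6819372}$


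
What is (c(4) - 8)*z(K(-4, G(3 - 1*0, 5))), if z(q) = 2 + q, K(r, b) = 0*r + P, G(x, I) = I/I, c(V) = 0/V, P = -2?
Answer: 0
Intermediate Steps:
c(V) = 0
G(x, I) = 1
K(r, b) = -2 (K(r, b) = 0*r - 2 = 0 - 2 = -2)
(c(4) - 8)*z(K(-4, G(3 - 1*0, 5))) = (0 - 8)*(2 - 2) = -8*0 = 0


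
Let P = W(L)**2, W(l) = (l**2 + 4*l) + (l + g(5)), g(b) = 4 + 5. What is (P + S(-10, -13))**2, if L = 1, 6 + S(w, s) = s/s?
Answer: 48400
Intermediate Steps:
g(b) = 9
S(w, s) = -5 (S(w, s) = -6 + s/s = -6 + 1 = -5)
W(l) = 9 + l**2 + 5*l (W(l) = (l**2 + 4*l) + (l + 9) = (l**2 + 4*l) + (9 + l) = 9 + l**2 + 5*l)
P = 225 (P = (9 + 1**2 + 5*1)**2 = (9 + 1 + 5)**2 = 15**2 = 225)
(P + S(-10, -13))**2 = (225 - 5)**2 = 220**2 = 48400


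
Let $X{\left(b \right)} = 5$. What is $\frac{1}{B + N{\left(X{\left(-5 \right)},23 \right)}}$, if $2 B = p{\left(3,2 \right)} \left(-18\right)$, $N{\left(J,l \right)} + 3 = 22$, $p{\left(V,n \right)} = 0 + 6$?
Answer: $- \frac{1}{35} \approx -0.028571$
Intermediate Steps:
$p{\left(V,n \right)} = 6$
$N{\left(J,l \right)} = 19$ ($N{\left(J,l \right)} = -3 + 22 = 19$)
$B = -54$ ($B = \frac{6 \left(-18\right)}{2} = \frac{1}{2} \left(-108\right) = -54$)
$\frac{1}{B + N{\left(X{\left(-5 \right)},23 \right)}} = \frac{1}{-54 + 19} = \frac{1}{-35} = - \frac{1}{35}$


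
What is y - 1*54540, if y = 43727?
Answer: -10813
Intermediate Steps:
y - 1*54540 = 43727 - 1*54540 = 43727 - 54540 = -10813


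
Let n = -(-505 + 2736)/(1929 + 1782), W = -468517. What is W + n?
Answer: -1738668818/3711 ≈ -4.6852e+5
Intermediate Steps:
n = -2231/3711 ≈ -0.60119
W + n = -468517 - 2231/3711 = -1738668818/3711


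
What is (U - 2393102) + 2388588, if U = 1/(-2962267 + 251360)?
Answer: -12237034199/2710907 ≈ -4514.0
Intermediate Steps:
U = -1/2710907 (U = 1/(-2710907) = -1/2710907 ≈ -3.6888e-7)
(U - 2393102) + 2388588 = (-1/2710907 - 2393102) + 2388588 = -6487476963515/2710907 + 2388588 = -12237034199/2710907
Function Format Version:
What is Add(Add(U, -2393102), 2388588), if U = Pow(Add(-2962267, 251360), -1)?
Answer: Rational(-12237034199, 2710907) ≈ -4514.0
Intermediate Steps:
U = Rational(-1, 2710907) (U = Pow(-2710907, -1) = Rational(-1, 2710907) ≈ -3.6888e-7)
Add(Add(U, -2393102), 2388588) = Add(Add(Rational(-1, 2710907), -2393102), 2388588) = Add(Rational(-6487476963515, 2710907), 2388588) = Rational(-12237034199, 2710907)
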